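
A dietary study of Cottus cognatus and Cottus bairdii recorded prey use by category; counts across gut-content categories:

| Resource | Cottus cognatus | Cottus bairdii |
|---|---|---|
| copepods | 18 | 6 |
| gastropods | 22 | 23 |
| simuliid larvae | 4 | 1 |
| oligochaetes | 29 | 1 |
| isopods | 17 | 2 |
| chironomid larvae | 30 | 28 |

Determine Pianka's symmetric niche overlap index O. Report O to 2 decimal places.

Proportions for Cottus cognatus (n=120): 18/120=0.1500, 22/120=0.1833, 4/120=0.0333, 29/120=0.2417, 17/120=0.1417, 30/120=0.2500
Proportions for Cottus bairdii (n=61): 6/61=0.0984, 23/61=0.3770, 1/61=0.0164, 1/61=0.0164, 2/61=0.0328, 28/61=0.4590
Σ p₁ᵢp₂ᵢ = 0.014760 + 0.069104 + 0.000546 + 0.003964 + 0.004648 + 0.114750 = 0.207772
Σp_1ᵢ² = 0.1500² + 0.1833² + 0.0333² + 0.2417² + 0.1417² + 0.2500² = 0.022500 + 0.033599 + 0.001109 + 0.058419 + 0.020079 + 0.062500 = 0.198206
Σp_2ᵢ² = 0.0984² + 0.3770² + 0.0164² + 0.0164² + 0.0328² + 0.4590² = 0.009683 + 0.142129 + 0.000269 + 0.000269 + 0.001076 + 0.210681 = 0.364107
O = 0.207772 / √(0.198206 × 0.364107) = 0.207772 / 0.2686414 = 0.7734

0.77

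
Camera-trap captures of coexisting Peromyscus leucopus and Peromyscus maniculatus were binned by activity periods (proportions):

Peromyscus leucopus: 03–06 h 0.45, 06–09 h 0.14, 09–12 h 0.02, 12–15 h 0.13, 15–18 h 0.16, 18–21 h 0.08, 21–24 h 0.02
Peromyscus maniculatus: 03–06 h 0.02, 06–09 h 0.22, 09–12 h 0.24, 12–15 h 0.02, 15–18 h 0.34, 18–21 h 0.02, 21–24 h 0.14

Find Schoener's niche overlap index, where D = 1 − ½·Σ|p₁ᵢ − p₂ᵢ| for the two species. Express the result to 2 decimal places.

Σ|p₁ᵢ − p₂ᵢ| = 0.43 + 0.08 + 0.22 + 0.11 + 0.18 + 0.06 + 0.12 = 1.20
D = 1 − ½ × 1.20 = 1 − 0.600 = 0.4000

0.40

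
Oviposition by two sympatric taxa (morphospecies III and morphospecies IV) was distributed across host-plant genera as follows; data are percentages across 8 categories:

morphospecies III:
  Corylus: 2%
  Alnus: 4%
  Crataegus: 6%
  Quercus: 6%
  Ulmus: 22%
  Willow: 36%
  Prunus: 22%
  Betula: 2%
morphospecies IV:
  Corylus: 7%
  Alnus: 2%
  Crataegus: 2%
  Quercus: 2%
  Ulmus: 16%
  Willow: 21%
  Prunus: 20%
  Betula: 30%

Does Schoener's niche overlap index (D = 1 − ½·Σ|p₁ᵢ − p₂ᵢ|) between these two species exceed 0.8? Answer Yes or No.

No

Convert percentages to proportions (divide by 100).
Σ|p₁ᵢ − p₂ᵢ| = 0.05 + 0.02 + 0.04 + 0.04 + 0.06 + 0.15 + 0.02 + 0.28 = 0.66
D = 1 − ½ × 0.66 = 1 − 0.330 = 0.6700
D = 0.6700 < 0.8 → No.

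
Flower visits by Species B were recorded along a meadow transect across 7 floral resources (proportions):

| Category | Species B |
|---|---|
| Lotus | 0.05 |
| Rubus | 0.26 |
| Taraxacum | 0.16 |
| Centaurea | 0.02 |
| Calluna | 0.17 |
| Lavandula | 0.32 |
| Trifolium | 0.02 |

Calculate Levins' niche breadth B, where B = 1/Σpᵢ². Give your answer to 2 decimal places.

4.39

Σpᵢ² = 0.05² + 0.26² + 0.16² + 0.02² + 0.17² + 0.32² + 0.02² = 0.0025 + 0.0676 + 0.0256 + 0.0004 + 0.0289 + 0.1024 + 0.0004 = 0.2278
B = 1 / 0.2278 = 4.3898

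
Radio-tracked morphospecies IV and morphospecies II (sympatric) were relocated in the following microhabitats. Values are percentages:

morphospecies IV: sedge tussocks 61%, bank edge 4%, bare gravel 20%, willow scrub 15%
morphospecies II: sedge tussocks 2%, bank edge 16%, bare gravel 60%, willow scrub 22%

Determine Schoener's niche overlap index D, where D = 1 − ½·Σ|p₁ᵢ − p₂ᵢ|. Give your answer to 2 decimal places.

Convert percentages to proportions (divide by 100).
Σ|p₁ᵢ − p₂ᵢ| = 0.59 + 0.12 + 0.40 + 0.07 = 1.18
D = 1 − ½ × 1.18 = 1 − 0.590 = 0.4100

0.41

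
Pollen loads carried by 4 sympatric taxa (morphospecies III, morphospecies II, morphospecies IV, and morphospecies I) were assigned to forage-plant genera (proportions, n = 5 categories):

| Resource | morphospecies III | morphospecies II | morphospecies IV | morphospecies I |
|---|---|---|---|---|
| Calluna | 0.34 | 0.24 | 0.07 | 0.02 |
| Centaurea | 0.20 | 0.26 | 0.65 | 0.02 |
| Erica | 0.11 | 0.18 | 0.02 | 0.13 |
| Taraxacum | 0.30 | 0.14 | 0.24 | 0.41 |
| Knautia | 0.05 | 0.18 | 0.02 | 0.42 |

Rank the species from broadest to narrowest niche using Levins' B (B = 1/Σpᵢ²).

Σp_IIIᵢ² = 0.34² + 0.20² + 0.11² + 0.30² + 0.05² = 0.1156 + 0.0400 + 0.0121 + 0.0900 + 0.0025 = 0.2602
B_III = 1 / 0.2602 = 3.8432
Σp_IIᵢ² = 0.24² + 0.26² + 0.18² + 0.14² + 0.18² = 0.0576 + 0.0676 + 0.0324 + 0.0196 + 0.0324 = 0.2096
B_II = 1 / 0.2096 = 4.7710
Σp_IVᵢ² = 0.07² + 0.65² + 0.02² + 0.24² + 0.02² = 0.0049 + 0.4225 + 0.0004 + 0.0576 + 0.0004 = 0.4858
B_IV = 1 / 0.4858 = 2.0585
Σp_Iᵢ² = 0.02² + 0.02² + 0.13² + 0.41² + 0.42² = 0.0004 + 0.0004 + 0.0169 + 0.1681 + 0.1764 = 0.3622
B_I = 1 / 0.3622 = 2.7609
Ranking by B (broadest → narrowest): morphospecies II (4.77) > morphospecies III (3.84) > morphospecies I (2.76) > morphospecies IV (2.06)

morphospecies II > morphospecies III > morphospecies I > morphospecies IV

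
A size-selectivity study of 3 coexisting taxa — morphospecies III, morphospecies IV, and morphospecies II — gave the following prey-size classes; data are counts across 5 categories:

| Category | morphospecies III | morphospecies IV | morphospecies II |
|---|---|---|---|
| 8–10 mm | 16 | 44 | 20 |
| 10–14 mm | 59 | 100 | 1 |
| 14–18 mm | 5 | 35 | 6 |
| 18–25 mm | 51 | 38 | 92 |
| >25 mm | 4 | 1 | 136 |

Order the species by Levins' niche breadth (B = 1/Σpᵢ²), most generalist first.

morphospecies IV > morphospecies III > morphospecies II

Proportions for morphospecies III (n=135): 16/135=0.1185, 59/135=0.4370, 5/135=0.0370, 51/135=0.3778, 4/135=0.0296
Proportions for morphospecies IV (n=218): 44/218=0.2018, 100/218=0.4587, 35/218=0.1606, 38/218=0.1743, 1/218=0.0046
Proportions for morphospecies II (n=255): 20/255=0.0784, 1/255=0.0039, 6/255=0.0235, 92/255=0.3608, 136/255=0.5333
Σp_IIIᵢ² = 0.1185² + 0.4370² + 0.0370² + 0.3778² + 0.0296² = 0.014042 + 0.190969 + 0.001369 + 0.142733 + 0.000876 = 0.349989
B_III = 1 / 0.349989 = 2.8572
Σp_IVᵢ² = 0.2018² + 0.4587² + 0.1606² + 0.1743² + 0.0046² = 0.040723 + 0.210406 + 0.025792 + 0.030380 + 0.000021 = 0.307322
B_IV = 1 / 0.307322 = 3.2539
Σp_IIᵢ² = 0.0784² + 0.0039² + 0.0235² + 0.3608² + 0.5333² = 0.006147 + 0.000015 + 0.000552 + 0.130177 + 0.284409 = 0.421300
B_II = 1 / 0.421300 = 2.3736
Ranking by B (broadest → narrowest): morphospecies IV (3.25) > morphospecies III (2.86) > morphospecies II (2.37)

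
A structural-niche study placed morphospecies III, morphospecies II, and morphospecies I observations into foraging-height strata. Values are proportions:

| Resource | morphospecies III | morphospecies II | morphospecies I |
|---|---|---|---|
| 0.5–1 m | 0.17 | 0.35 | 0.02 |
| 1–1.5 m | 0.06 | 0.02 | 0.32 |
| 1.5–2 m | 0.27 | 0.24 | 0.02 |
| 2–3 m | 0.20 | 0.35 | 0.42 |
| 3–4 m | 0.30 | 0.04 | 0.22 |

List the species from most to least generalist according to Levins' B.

Σp_IIIᵢ² = 0.17² + 0.06² + 0.27² + 0.20² + 0.30² = 0.0289 + 0.0036 + 0.0729 + 0.0400 + 0.0900 = 0.2354
B_III = 1 / 0.2354 = 4.2481
Σp_IIᵢ² = 0.35² + 0.02² + 0.24² + 0.35² + 0.04² = 0.1225 + 0.0004 + 0.0576 + 0.1225 + 0.0016 = 0.3046
B_II = 1 / 0.3046 = 3.2830
Σp_Iᵢ² = 0.02² + 0.32² + 0.02² + 0.42² + 0.22² = 0.0004 + 0.1024 + 0.0004 + 0.1764 + 0.0484 = 0.3280
B_I = 1 / 0.3280 = 3.0488
Ranking by B (broadest → narrowest): morphospecies III (4.25) > morphospecies II (3.28) > morphospecies I (3.05)

morphospecies III > morphospecies II > morphospecies I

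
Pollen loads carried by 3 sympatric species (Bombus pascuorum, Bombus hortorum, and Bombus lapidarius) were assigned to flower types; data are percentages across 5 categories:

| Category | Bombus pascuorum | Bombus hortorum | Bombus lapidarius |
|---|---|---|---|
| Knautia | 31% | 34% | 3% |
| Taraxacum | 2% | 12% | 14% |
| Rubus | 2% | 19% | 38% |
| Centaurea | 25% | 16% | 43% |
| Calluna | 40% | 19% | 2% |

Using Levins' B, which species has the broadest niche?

Bombus hortorum

Convert percentages to proportions (divide by 100).
Σp_pascᵢ² = 0.31² + 0.02² + 0.02² + 0.25² + 0.40² = 0.0961 + 0.0004 + 0.0004 + 0.0625 + 0.1600 = 0.3194
B_pasc = 1 / 0.3194 = 3.1309
Σp_hortᵢ² = 0.34² + 0.12² + 0.19² + 0.16² + 0.19² = 0.1156 + 0.0144 + 0.0361 + 0.0256 + 0.0361 = 0.2278
B_hort = 1 / 0.2278 = 4.3898
Σp_lapiᵢ² = 0.03² + 0.14² + 0.38² + 0.43² + 0.02² = 0.0009 + 0.0196 + 0.1444 + 0.1849 + 0.0004 = 0.3502
B_lapi = 1 / 0.3502 = 2.8555
Highest B → broadest niche (most generalist): Bombus hortorum (B = 4.39).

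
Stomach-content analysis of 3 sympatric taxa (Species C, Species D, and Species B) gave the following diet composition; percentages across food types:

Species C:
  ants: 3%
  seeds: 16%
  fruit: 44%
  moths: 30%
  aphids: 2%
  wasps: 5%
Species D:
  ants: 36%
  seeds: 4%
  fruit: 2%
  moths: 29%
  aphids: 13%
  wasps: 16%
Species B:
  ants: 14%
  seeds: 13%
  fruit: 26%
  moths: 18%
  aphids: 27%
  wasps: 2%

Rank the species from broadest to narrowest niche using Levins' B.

Species B > Species D > Species C

Convert percentages to proportions (divide by 100).
Σp_Cᵢ² = 0.03² + 0.16² + 0.44² + 0.30² + 0.02² + 0.05² = 0.0009 + 0.0256 + 0.1936 + 0.0900 + 0.0004 + 0.0025 = 0.3130
B_C = 1 / 0.3130 = 3.1949
Σp_Dᵢ² = 0.36² + 0.04² + 0.02² + 0.29² + 0.13² + 0.16² = 0.1296 + 0.0016 + 0.0004 + 0.0841 + 0.0169 + 0.0256 = 0.2582
B_D = 1 / 0.2582 = 3.8730
Σp_Bᵢ² = 0.14² + 0.13² + 0.26² + 0.18² + 0.27² + 0.02² = 0.0196 + 0.0169 + 0.0676 + 0.0324 + 0.0729 + 0.0004 = 0.2098
B_B = 1 / 0.2098 = 4.7664
Ranking by B (broadest → narrowest): Species B (4.77) > Species D (3.87) > Species C (3.19)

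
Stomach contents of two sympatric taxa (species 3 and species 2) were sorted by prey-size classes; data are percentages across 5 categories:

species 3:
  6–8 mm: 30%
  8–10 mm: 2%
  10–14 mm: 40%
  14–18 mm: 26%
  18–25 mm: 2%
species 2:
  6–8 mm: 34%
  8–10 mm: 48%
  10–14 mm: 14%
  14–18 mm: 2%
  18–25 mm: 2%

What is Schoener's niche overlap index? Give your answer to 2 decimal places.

0.50

Convert percentages to proportions (divide by 100).
Σ|p₁ᵢ − p₂ᵢ| = 0.04 + 0.46 + 0.26 + 0.24 + 0.00 = 1.00
D = 1 − ½ × 1.00 = 1 − 0.500 = 0.5000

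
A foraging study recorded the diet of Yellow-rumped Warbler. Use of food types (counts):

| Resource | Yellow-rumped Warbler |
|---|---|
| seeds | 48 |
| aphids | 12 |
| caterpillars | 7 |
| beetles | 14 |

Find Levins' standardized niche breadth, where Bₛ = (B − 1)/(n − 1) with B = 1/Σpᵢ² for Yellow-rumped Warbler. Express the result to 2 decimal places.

Proportions for Yellow-rumped Warbler (n=81): 48/81=0.5926, 12/81=0.1481, 7/81=0.0864, 14/81=0.1728
Σpᵢ² = 0.5926² + 0.1481² + 0.0864² + 0.1728² = 0.351175 + 0.021934 + 0.007465 + 0.029860 = 0.410434
B = 1 / 0.410434 = 2.4364
Bₛ = (B − 1)/(n − 1) = (2.4364 − 1)/(4 − 1) = 1.4364/3 = 0.4788

0.48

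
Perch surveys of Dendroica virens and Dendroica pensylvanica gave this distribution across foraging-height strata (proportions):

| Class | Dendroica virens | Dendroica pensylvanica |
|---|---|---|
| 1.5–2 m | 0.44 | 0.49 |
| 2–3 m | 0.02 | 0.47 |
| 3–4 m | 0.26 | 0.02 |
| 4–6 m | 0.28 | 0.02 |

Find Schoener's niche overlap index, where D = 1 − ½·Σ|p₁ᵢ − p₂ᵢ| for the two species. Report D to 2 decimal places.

Σ|p₁ᵢ − p₂ᵢ| = 0.05 + 0.45 + 0.24 + 0.26 = 1.00
D = 1 − ½ × 1.00 = 1 − 0.500 = 0.5000

0.50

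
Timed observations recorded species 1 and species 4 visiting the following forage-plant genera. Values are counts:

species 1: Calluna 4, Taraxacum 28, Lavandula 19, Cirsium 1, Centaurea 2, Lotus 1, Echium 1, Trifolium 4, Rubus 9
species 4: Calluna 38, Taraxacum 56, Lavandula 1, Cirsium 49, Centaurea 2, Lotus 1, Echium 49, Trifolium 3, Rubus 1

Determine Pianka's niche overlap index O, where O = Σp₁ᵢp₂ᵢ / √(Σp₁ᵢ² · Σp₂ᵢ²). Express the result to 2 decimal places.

0.54

Proportions for species 1 (n=69): 4/69=0.0580, 28/69=0.4058, 19/69=0.2754, 1/69=0.0145, 2/69=0.0290, 1/69=0.0145, 1/69=0.0145, 4/69=0.0580, 9/69=0.1304
Proportions for species 4 (n=200): 38/200=0.1900, 56/200=0.2800, 1/200=0.0050, 49/200=0.2450, 2/200=0.0100, 1/200=0.0050, 49/200=0.2450, 3/200=0.0150, 1/200=0.0050
Σ p₁ᵢp₂ᵢ = 0.011020 + 0.113624 + 0.001377 + 0.003553 + 0.000290 + 0.000073 + 0.003553 + 0.000870 + 0.000652 = 0.135012
Σp_1ᵢ² = 0.0580² + 0.4058² + 0.2754² + 0.0145² + 0.0290² + 0.0145² + 0.0145² + 0.0580² + 0.1304² = 0.003364 + 0.164674 + 0.075845 + 0.000210 + 0.000841 + 0.000210 + 0.000210 + 0.003364 + 0.017004 = 0.265722
Σp_2ᵢ² = 0.1900² + 0.2800² + 0.0050² + 0.2450² + 0.0100² + 0.0050² + 0.2450² + 0.0150² + 0.0050² = 0.036100 + 0.078400 + 0.000025 + 0.060025 + 0.000100 + 0.000025 + 0.060025 + 0.000225 + 0.000025 = 0.234950
O = 0.135012 / √(0.265722 × 0.234950) = 0.135012 / 0.2498627 = 0.5403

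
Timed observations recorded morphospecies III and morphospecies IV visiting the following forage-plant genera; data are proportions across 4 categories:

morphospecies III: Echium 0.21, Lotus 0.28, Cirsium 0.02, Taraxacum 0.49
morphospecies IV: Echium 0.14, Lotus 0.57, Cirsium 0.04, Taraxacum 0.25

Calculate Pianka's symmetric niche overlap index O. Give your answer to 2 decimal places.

0.81

Σ p₁ᵢp₂ᵢ = 0.0294 + 0.1596 + 0.0008 + 0.1225 = 0.3123
Σp_1ᵢ² = 0.21² + 0.28² + 0.02² + 0.49² = 0.0441 + 0.0784 + 0.0004 + 0.2401 = 0.3630
Σp_2ᵢ² = 0.14² + 0.57² + 0.04² + 0.25² = 0.0196 + 0.3249 + 0.0016 + 0.0625 = 0.4086
O = 0.3123 / √(0.3630 × 0.4086) = 0.3123 / 0.38513 = 0.8109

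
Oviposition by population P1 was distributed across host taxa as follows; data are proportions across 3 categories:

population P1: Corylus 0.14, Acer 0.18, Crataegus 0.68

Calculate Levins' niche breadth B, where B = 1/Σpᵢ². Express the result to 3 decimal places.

Σpᵢ² = 0.14² + 0.18² + 0.68² = 0.0196 + 0.0324 + 0.4624 = 0.5144
B = 1 / 0.5144 = 1.94401

1.944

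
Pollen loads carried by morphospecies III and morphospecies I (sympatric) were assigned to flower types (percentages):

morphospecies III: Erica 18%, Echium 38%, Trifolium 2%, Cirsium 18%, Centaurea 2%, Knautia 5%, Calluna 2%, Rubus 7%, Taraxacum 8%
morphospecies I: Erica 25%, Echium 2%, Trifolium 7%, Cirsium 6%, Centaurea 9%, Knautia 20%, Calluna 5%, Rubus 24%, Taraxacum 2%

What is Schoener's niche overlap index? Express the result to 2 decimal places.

0.46

Convert percentages to proportions (divide by 100).
Σ|p₁ᵢ − p₂ᵢ| = 0.07 + 0.36 + 0.05 + 0.12 + 0.07 + 0.15 + 0.03 + 0.17 + 0.06 = 1.08
D = 1 − ½ × 1.08 = 1 − 0.540 = 0.4600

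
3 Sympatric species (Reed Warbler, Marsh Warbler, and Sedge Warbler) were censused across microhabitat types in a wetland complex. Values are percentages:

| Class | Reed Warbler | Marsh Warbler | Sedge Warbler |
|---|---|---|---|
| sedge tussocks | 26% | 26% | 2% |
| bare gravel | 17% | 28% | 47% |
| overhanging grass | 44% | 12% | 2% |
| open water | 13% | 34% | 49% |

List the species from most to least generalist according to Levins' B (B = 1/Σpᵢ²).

Convert percentages to proportions (divide by 100).
Σp_Reedᵢ² = 0.26² + 0.17² + 0.44² + 0.13² = 0.0676 + 0.0289 + 0.1936 + 0.0169 = 0.3070
B_Reed = 1 / 0.3070 = 3.2573
Σp_Marsᵢ² = 0.26² + 0.28² + 0.12² + 0.34² = 0.0676 + 0.0784 + 0.0144 + 0.1156 = 0.2760
B_Mars = 1 / 0.2760 = 3.6232
Σp_Sedgᵢ² = 0.02² + 0.47² + 0.02² + 0.49² = 0.0004 + 0.2209 + 0.0004 + 0.2401 = 0.4618
B_Sedg = 1 / 0.4618 = 2.1654
Ranking by B (broadest → narrowest): Marsh Warbler (3.62) > Reed Warbler (3.26) > Sedge Warbler (2.17)

Marsh Warbler > Reed Warbler > Sedge Warbler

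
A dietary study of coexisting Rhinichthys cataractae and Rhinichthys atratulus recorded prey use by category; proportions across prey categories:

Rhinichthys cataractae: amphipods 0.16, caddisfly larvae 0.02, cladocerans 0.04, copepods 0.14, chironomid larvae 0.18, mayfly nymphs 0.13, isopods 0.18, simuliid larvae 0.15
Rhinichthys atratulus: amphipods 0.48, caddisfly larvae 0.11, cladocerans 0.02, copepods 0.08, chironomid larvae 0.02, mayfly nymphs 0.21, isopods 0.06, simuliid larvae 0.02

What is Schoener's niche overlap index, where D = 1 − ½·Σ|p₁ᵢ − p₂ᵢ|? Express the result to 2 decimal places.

Σ|p₁ᵢ − p₂ᵢ| = 0.32 + 0.09 + 0.02 + 0.06 + 0.16 + 0.08 + 0.12 + 0.13 = 0.98
D = 1 − ½ × 0.98 = 1 − 0.490 = 0.5100

0.51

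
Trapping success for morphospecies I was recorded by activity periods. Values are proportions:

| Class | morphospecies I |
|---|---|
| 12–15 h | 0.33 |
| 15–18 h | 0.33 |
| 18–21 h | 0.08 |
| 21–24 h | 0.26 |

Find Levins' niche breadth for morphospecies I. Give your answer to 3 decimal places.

3.427

Σpᵢ² = 0.33² + 0.33² + 0.08² + 0.26² = 0.1089 + 0.1089 + 0.0064 + 0.0676 = 0.2918
B = 1 / 0.2918 = 3.42700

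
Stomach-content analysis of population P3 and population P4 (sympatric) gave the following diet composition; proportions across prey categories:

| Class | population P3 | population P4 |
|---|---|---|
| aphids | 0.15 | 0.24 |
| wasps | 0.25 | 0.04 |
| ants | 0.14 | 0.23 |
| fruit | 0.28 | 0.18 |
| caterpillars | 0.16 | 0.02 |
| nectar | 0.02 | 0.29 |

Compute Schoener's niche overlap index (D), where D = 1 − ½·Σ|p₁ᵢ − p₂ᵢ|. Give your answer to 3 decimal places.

0.550

Σ|p₁ᵢ − p₂ᵢ| = 0.09 + 0.21 + 0.09 + 0.10 + 0.14 + 0.27 = 0.90
D = 1 − ½ × 0.90 = 1 − 0.450 = 0.55000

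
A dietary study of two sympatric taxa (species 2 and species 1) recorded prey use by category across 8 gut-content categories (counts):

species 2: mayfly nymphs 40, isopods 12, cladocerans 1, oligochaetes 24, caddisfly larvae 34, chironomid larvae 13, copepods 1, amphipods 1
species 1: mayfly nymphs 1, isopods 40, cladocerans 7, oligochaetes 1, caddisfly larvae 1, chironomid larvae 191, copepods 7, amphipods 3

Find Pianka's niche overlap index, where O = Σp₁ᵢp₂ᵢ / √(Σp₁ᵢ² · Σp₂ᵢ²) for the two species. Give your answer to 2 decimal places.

0.26

Proportions for species 2 (n=126): 40/126=0.3175, 12/126=0.0952, 1/126=0.0079, 24/126=0.1905, 34/126=0.2698, 13/126=0.1032, 1/126=0.0079, 1/126=0.0079
Proportions for species 1 (n=251): 1/251=0.0040, 40/251=0.1594, 7/251=0.0279, 1/251=0.0040, 1/251=0.0040, 191/251=0.7610, 7/251=0.0279, 3/251=0.0120
Σ p₁ᵢp₂ᵢ = 0.001270 + 0.015175 + 0.000220 + 0.000762 + 0.001079 + 0.078535 + 0.000220 + 0.000095 = 0.097356
Σp_1ᵢ² = 0.3175² + 0.0952² + 0.0079² + 0.1905² + 0.2698² + 0.1032² + 0.0079² + 0.0079² = 0.100806 + 0.009063 + 0.000062 + 0.036290 + 0.072792 + 0.010650 + 0.000062 + 0.000062 = 0.229787
Σp_2ᵢ² = 0.0040² + 0.1594² + 0.0279² + 0.0040² + 0.0040² + 0.7610² + 0.0279² + 0.0120² = 0.000016 + 0.025408 + 0.000778 + 0.000016 + 0.000016 + 0.579121 + 0.000778 + 0.000144 = 0.606277
O = 0.097356 / √(0.229787 × 0.606277) = 0.097356 / 0.3732487 = 0.2608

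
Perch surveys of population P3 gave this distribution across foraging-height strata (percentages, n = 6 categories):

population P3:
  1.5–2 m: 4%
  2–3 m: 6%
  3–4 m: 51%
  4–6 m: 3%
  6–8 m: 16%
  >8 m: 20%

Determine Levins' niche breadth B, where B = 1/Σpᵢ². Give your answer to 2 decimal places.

3.01

Convert percentages to proportions (divide by 100).
Σpᵢ² = 0.04² + 0.06² + 0.51² + 0.03² + 0.16² + 0.20² = 0.0016 + 0.0036 + 0.2601 + 0.0009 + 0.0256 + 0.0400 = 0.3318
B = 1 / 0.3318 = 3.0139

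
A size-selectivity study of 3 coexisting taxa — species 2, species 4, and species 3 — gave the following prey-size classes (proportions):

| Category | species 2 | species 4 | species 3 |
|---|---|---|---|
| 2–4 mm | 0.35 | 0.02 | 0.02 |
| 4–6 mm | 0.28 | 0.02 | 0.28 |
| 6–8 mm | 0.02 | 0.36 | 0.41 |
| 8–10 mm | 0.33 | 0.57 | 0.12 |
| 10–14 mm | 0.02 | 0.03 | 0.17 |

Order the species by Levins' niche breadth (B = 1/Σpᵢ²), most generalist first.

Σp_2ᵢ² = 0.35² + 0.28² + 0.02² + 0.33² + 0.02² = 0.1225 + 0.0784 + 0.0004 + 0.1089 + 0.0004 = 0.3106
B_2 = 1 / 0.3106 = 3.2196
Σp_4ᵢ² = 0.02² + 0.02² + 0.36² + 0.57² + 0.03² = 0.0004 + 0.0004 + 0.1296 + 0.3249 + 0.0009 = 0.4562
B_4 = 1 / 0.4562 = 2.1920
Σp_3ᵢ² = 0.02² + 0.28² + 0.41² + 0.12² + 0.17² = 0.0004 + 0.0784 + 0.1681 + 0.0144 + 0.0289 = 0.2902
B_3 = 1 / 0.2902 = 3.4459
Ranking by B (broadest → narrowest): species 3 (3.45) > species 2 (3.22) > species 4 (2.19)

species 3 > species 2 > species 4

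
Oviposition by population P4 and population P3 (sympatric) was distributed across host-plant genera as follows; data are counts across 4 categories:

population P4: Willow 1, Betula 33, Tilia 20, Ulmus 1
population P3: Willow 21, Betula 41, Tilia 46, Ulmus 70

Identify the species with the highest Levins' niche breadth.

Proportions for population P4 (n=55): 1/55=0.0182, 33/55=0.6000, 20/55=0.3636, 1/55=0.0182
Proportions for population P3 (n=178): 21/178=0.1180, 41/178=0.2303, 46/178=0.2584, 70/178=0.3933
Σp_P4ᵢ² = 0.0182² + 0.6000² + 0.3636² + 0.0182² = 0.000331 + 0.360000 + 0.132205 + 0.000331 = 0.492867
B_P4 = 1 / 0.492867 = 2.0289
Σp_P3ᵢ² = 0.1180² + 0.2303² + 0.2584² + 0.3933² = 0.013924 + 0.053038 + 0.066771 + 0.154685 = 0.288418
B_P3 = 1 / 0.288418 = 3.4672
Highest B → broadest niche (most generalist): population P3 (B = 3.47).

population P3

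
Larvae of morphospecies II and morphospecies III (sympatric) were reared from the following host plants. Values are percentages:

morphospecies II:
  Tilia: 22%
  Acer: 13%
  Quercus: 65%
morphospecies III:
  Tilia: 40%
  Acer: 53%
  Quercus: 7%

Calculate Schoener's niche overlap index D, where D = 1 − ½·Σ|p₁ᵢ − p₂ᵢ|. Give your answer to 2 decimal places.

Convert percentages to proportions (divide by 100).
Σ|p₁ᵢ − p₂ᵢ| = 0.18 + 0.40 + 0.58 = 1.16
D = 1 − ½ × 1.16 = 1 − 0.580 = 0.4200

0.42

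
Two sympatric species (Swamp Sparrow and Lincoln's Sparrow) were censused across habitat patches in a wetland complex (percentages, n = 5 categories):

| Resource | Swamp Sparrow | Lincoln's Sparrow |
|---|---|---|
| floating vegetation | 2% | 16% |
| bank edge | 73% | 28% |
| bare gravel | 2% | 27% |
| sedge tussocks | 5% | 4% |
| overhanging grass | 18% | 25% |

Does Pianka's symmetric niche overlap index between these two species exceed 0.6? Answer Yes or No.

Yes

Convert percentages to proportions (divide by 100).
Σ p₁ᵢp₂ᵢ = 0.0032 + 0.2044 + 0.0054 + 0.0020 + 0.0450 = 0.2600
Σp_1ᵢ² = 0.02² + 0.73² + 0.02² + 0.05² + 0.18² = 0.0004 + 0.5329 + 0.0004 + 0.0025 + 0.0324 = 0.5686
Σp_2ᵢ² = 0.16² + 0.28² + 0.27² + 0.04² + 0.25² = 0.0256 + 0.0784 + 0.0729 + 0.0016 + 0.0625 = 0.2410
O = 0.2600 / √(0.5686 × 0.2410) = 0.2600 / 0.37018 = 0.7024
O = 0.7024 > 0.6 → Yes.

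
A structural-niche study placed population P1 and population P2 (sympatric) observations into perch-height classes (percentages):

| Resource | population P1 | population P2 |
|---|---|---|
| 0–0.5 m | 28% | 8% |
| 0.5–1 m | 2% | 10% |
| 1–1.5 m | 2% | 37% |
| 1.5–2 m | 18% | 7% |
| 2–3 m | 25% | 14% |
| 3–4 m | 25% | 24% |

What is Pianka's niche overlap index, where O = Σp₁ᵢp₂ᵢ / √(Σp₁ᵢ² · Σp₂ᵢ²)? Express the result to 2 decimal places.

0.59

Convert percentages to proportions (divide by 100).
Σ p₁ᵢp₂ᵢ = 0.0224 + 0.0020 + 0.0074 + 0.0126 + 0.0350 + 0.0600 = 0.1394
Σp_1ᵢ² = 0.28² + 0.02² + 0.02² + 0.18² + 0.25² + 0.25² = 0.0784 + 0.0004 + 0.0004 + 0.0324 + 0.0625 + 0.0625 = 0.2366
Σp_2ᵢ² = 0.08² + 0.10² + 0.37² + 0.07² + 0.14² + 0.24² = 0.0064 + 0.0100 + 0.1369 + 0.0049 + 0.0196 + 0.0576 = 0.2354
O = 0.1394 / √(0.2366 × 0.2354) = 0.1394 / 0.23600 = 0.5907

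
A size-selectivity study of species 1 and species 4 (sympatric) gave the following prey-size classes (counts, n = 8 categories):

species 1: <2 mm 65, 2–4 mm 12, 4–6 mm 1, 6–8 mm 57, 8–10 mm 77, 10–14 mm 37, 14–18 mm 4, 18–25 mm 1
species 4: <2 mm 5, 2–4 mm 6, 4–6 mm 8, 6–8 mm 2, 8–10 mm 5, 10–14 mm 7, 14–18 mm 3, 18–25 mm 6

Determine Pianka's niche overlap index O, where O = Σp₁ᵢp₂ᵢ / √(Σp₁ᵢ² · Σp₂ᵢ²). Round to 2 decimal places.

Proportions for species 1 (n=254): 65/254=0.2559, 12/254=0.0472, 1/254=0.0039, 57/254=0.2244, 77/254=0.3031, 37/254=0.1457, 4/254=0.0157, 1/254=0.0039
Proportions for species 4 (n=42): 5/42=0.1190, 6/42=0.1429, 8/42=0.1905, 2/42=0.0476, 5/42=0.1190, 7/42=0.1667, 3/42=0.0714, 6/42=0.1429
Σ p₁ᵢp₂ᵢ = 0.030452 + 0.006745 + 0.000743 + 0.010681 + 0.036069 + 0.024288 + 0.001121 + 0.000557 = 0.110656
Σp_1ᵢ² = 0.2559² + 0.0472² + 0.0039² + 0.2244² + 0.3031² + 0.1457² + 0.0157² + 0.0039² = 0.065485 + 0.002228 + 0.000015 + 0.050355 + 0.091870 + 0.021228 + 0.000246 + 0.000015 = 0.231442
Σp_2ᵢ² = 0.1190² + 0.1429² + 0.1905² + 0.0476² + 0.1190² + 0.1667² + 0.0714² + 0.1429² = 0.014161 + 0.020420 + 0.036290 + 0.002266 + 0.014161 + 0.027789 + 0.005098 + 0.020420 = 0.140605
O = 0.110656 / √(0.231442 × 0.140605) = 0.110656 / 0.1803937 = 0.6134

0.61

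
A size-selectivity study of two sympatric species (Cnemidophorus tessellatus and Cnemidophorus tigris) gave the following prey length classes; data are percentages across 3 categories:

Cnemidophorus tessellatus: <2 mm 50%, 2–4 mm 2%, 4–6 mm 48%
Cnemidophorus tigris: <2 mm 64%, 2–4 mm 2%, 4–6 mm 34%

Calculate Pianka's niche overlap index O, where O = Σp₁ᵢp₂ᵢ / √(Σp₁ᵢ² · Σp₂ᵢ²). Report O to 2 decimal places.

0.96

Convert percentages to proportions (divide by 100).
Σ p₁ᵢp₂ᵢ = 0.3200 + 0.0004 + 0.1632 = 0.4836
Σp_1ᵢ² = 0.50² + 0.02² + 0.48² = 0.2500 + 0.0004 + 0.2304 = 0.4808
Σp_2ᵢ² = 0.64² + 0.02² + 0.34² = 0.4096 + 0.0004 + 0.1156 = 0.5256
O = 0.4836 / √(0.4808 × 0.5256) = 0.4836 / 0.50270 = 0.9620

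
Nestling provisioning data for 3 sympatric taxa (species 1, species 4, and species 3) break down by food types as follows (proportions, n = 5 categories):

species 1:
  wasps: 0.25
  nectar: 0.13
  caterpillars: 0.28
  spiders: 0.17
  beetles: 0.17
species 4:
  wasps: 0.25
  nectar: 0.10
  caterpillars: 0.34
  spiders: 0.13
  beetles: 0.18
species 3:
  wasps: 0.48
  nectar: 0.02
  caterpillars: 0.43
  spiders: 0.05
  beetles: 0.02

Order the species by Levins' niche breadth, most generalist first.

species 1 > species 4 > species 3

Σp_1ᵢ² = 0.25² + 0.13² + 0.28² + 0.17² + 0.17² = 0.0625 + 0.0169 + 0.0784 + 0.0289 + 0.0289 = 0.2156
B_1 = 1 / 0.2156 = 4.6382
Σp_4ᵢ² = 0.25² + 0.10² + 0.34² + 0.13² + 0.18² = 0.0625 + 0.0100 + 0.1156 + 0.0169 + 0.0324 = 0.2374
B_4 = 1 / 0.2374 = 4.2123
Σp_3ᵢ² = 0.48² + 0.02² + 0.43² + 0.05² + 0.02² = 0.2304 + 0.0004 + 0.1849 + 0.0025 + 0.0004 = 0.4186
B_3 = 1 / 0.4186 = 2.3889
Ranking by B (broadest → narrowest): species 1 (4.64) > species 4 (4.21) > species 3 (2.39)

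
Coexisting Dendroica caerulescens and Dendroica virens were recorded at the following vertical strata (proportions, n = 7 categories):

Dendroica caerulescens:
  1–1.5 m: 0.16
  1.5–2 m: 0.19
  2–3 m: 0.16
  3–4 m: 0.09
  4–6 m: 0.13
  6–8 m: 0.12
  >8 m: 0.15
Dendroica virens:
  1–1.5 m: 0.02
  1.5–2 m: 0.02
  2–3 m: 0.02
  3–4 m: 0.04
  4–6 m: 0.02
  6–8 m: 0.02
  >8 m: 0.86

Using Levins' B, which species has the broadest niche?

Σp_caerᵢ² = 0.16² + 0.19² + 0.16² + 0.09² + 0.13² + 0.12² + 0.15² = 0.0256 + 0.0361 + 0.0256 + 0.0081 + 0.0169 + 0.0144 + 0.0225 = 0.1492
B_caer = 1 / 0.1492 = 6.7024
Σp_vireᵢ² = 0.02² + 0.02² + 0.02² + 0.04² + 0.02² + 0.02² + 0.86² = 0.0004 + 0.0004 + 0.0004 + 0.0016 + 0.0004 + 0.0004 + 0.7396 = 0.7432
B_vire = 1 / 0.7432 = 1.3455
Highest B → broadest niche (most generalist): Dendroica caerulescens (B = 6.70).

Dendroica caerulescens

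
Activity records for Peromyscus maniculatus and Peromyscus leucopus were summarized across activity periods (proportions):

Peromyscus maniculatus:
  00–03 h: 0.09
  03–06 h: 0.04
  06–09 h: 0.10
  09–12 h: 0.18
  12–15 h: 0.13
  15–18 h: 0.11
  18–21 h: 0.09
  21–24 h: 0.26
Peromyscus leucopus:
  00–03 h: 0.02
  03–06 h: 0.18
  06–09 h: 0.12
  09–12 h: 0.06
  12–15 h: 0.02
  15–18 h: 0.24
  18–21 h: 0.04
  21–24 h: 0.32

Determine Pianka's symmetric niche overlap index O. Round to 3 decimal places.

0.808

Σ p₁ᵢp₂ᵢ = 0.0018 + 0.0072 + 0.0120 + 0.0108 + 0.0026 + 0.0264 + 0.0036 + 0.0832 = 0.1476
Σp_1ᵢ² = 0.09² + 0.04² + 0.10² + 0.18² + 0.13² + 0.11² + 0.09² + 0.26² = 0.0081 + 0.0016 + 0.0100 + 0.0324 + 0.0169 + 0.0121 + 0.0081 + 0.0676 = 0.1568
Σp_2ᵢ² = 0.02² + 0.18² + 0.12² + 0.06² + 0.02² + 0.24² + 0.04² + 0.32² = 0.0004 + 0.0324 + 0.0144 + 0.0036 + 0.0004 + 0.0576 + 0.0016 + 0.1024 = 0.2128
O = 0.1476 / √(0.1568 × 0.2128) = 0.1476 / 0.182666 = 0.80803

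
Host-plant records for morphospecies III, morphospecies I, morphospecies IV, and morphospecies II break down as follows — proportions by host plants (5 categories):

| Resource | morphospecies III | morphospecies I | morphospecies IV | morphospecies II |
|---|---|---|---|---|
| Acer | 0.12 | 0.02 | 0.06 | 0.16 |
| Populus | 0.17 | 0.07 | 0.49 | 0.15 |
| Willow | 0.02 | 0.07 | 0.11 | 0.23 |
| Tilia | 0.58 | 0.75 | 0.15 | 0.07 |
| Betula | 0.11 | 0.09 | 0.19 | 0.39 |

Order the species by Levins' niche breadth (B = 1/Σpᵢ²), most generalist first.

Σp_IIIᵢ² = 0.12² + 0.17² + 0.02² + 0.58² + 0.11² = 0.0144 + 0.0289 + 0.0004 + 0.3364 + 0.0121 = 0.3922
B_III = 1 / 0.3922 = 2.5497
Σp_Iᵢ² = 0.02² + 0.07² + 0.07² + 0.75² + 0.09² = 0.0004 + 0.0049 + 0.0049 + 0.5625 + 0.0081 = 0.5808
B_I = 1 / 0.5808 = 1.7218
Σp_IVᵢ² = 0.06² + 0.49² + 0.11² + 0.15² + 0.19² = 0.0036 + 0.2401 + 0.0121 + 0.0225 + 0.0361 = 0.3144
B_IV = 1 / 0.3144 = 3.1807
Σp_IIᵢ² = 0.16² + 0.15² + 0.23² + 0.07² + 0.39² = 0.0256 + 0.0225 + 0.0529 + 0.0049 + 0.1521 = 0.2580
B_II = 1 / 0.2580 = 3.8760
Ranking by B (broadest → narrowest): morphospecies II (3.88) > morphospecies IV (3.18) > morphospecies III (2.55) > morphospecies I (1.72)

morphospecies II > morphospecies IV > morphospecies III > morphospecies I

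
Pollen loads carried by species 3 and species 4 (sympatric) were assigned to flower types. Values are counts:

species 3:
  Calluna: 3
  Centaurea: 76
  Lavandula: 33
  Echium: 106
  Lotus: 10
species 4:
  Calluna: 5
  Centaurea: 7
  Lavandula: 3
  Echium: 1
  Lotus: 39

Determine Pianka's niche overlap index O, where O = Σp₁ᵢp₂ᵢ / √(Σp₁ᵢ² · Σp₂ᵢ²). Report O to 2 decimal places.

0.21

Proportions for species 3 (n=228): 3/228=0.0132, 76/228=0.3333, 33/228=0.1447, 106/228=0.4649, 10/228=0.0439
Proportions for species 4 (n=55): 5/55=0.0909, 7/55=0.1273, 3/55=0.0545, 1/55=0.0182, 39/55=0.7091
Σ p₁ᵢp₂ᵢ = 0.001200 + 0.042429 + 0.007886 + 0.008461 + 0.031129 = 0.091105
Σp_1ᵢ² = 0.0132² + 0.3333² + 0.1447² + 0.4649² + 0.0439² = 0.000174 + 0.111089 + 0.020938 + 0.216132 + 0.001927 = 0.350260
Σp_2ᵢ² = 0.0909² + 0.1273² + 0.0545² + 0.0182² + 0.7091² = 0.008263 + 0.016205 + 0.002970 + 0.000331 + 0.502823 = 0.530592
O = 0.091105 / √(0.350260 × 0.530592) = 0.091105 / 0.4310976 = 0.2113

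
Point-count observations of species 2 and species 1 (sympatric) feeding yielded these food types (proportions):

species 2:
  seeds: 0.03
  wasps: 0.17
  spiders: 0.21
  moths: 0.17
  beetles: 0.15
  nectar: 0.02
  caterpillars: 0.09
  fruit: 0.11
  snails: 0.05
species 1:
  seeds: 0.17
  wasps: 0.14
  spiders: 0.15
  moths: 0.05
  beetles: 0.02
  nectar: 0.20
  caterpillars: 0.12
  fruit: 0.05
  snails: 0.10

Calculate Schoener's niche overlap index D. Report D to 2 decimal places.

0.60

Σ|p₁ᵢ − p₂ᵢ| = 0.14 + 0.03 + 0.06 + 0.12 + 0.13 + 0.18 + 0.03 + 0.06 + 0.05 = 0.80
D = 1 − ½ × 0.80 = 1 − 0.400 = 0.6000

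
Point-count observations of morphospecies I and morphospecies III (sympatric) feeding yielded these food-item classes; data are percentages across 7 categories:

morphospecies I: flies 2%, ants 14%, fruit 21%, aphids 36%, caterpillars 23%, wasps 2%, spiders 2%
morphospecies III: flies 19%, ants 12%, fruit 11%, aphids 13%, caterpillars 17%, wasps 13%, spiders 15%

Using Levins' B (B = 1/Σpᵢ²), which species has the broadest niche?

morphospecies III

Convert percentages to proportions (divide by 100).
Σp_Iᵢ² = 0.02² + 0.14² + 0.21² + 0.36² + 0.23² + 0.02² + 0.02² = 0.0004 + 0.0196 + 0.0441 + 0.1296 + 0.0529 + 0.0004 + 0.0004 = 0.2474
B_I = 1 / 0.2474 = 4.0420
Σp_IIIᵢ² = 0.19² + 0.12² + 0.11² + 0.13² + 0.17² + 0.13² + 0.15² = 0.0361 + 0.0144 + 0.0121 + 0.0169 + 0.0289 + 0.0169 + 0.0225 = 0.1478
B_III = 1 / 0.1478 = 6.7659
Highest B → broadest niche (most generalist): morphospecies III (B = 6.77).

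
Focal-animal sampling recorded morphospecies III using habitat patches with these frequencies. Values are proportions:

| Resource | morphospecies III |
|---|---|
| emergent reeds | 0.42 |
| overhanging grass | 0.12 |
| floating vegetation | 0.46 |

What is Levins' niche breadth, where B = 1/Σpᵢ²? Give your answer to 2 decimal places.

Σpᵢ² = 0.42² + 0.12² + 0.46² = 0.1764 + 0.0144 + 0.2116 = 0.4024
B = 1 / 0.4024 = 2.4851

2.49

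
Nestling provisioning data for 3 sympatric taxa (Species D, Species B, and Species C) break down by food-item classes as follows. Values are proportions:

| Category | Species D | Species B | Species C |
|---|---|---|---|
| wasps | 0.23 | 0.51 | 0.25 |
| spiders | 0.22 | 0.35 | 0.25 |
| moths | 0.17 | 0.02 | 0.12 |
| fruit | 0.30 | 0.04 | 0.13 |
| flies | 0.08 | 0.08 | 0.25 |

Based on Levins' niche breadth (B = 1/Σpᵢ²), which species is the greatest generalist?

Species C

Σp_Dᵢ² = 0.23² + 0.22² + 0.17² + 0.30² + 0.08² = 0.0529 + 0.0484 + 0.0289 + 0.0900 + 0.0064 = 0.2266
B_D = 1 / 0.2266 = 4.4131
Σp_Bᵢ² = 0.51² + 0.35² + 0.02² + 0.04² + 0.08² = 0.2601 + 0.1225 + 0.0004 + 0.0016 + 0.0064 = 0.3910
B_B = 1 / 0.3910 = 2.5575
Σp_Cᵢ² = 0.25² + 0.25² + 0.12² + 0.13² + 0.25² = 0.0625 + 0.0625 + 0.0144 + 0.0169 + 0.0625 = 0.2188
B_C = 1 / 0.2188 = 4.5704
Highest B → broadest niche (most generalist): Species C (B = 4.57).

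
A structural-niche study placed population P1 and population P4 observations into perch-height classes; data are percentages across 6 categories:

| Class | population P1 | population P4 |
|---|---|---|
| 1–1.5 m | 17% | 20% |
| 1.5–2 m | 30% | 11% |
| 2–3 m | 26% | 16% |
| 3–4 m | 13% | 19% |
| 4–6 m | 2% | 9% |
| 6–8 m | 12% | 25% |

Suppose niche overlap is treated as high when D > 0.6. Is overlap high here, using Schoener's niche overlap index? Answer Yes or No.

Convert percentages to proportions (divide by 100).
Σ|p₁ᵢ − p₂ᵢ| = 0.03 + 0.19 + 0.10 + 0.06 + 0.07 + 0.13 = 0.58
D = 1 − ½ × 0.58 = 1 − 0.290 = 0.7100
D = 0.7100 > 0.6 → Yes.

Yes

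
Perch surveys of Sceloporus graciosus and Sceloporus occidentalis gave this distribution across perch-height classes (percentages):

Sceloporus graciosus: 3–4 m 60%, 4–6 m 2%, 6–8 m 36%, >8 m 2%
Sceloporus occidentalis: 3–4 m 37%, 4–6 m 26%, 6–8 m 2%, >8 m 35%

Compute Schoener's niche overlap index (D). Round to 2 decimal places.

0.43

Convert percentages to proportions (divide by 100).
Σ|p₁ᵢ − p₂ᵢ| = 0.23 + 0.24 + 0.34 + 0.33 = 1.14
D = 1 − ½ × 1.14 = 1 − 0.570 = 0.4300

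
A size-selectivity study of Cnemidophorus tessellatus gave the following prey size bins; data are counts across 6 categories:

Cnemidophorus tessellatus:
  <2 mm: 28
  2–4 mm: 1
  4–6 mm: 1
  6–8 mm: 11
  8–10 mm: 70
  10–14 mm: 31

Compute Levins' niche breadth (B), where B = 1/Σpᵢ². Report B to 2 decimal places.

Proportions for Cnemidophorus tessellatus (n=142): 28/142=0.1972, 1/142=0.0070, 1/142=0.0070, 11/142=0.0775, 70/142=0.4930, 31/142=0.2183
Σpᵢ² = 0.1972² + 0.0070² + 0.0070² + 0.0775² + 0.4930² + 0.2183² = 0.038888 + 0.000049 + 0.000049 + 0.006006 + 0.243049 + 0.047655 = 0.335696
B = 1 / 0.335696 = 2.9789

2.98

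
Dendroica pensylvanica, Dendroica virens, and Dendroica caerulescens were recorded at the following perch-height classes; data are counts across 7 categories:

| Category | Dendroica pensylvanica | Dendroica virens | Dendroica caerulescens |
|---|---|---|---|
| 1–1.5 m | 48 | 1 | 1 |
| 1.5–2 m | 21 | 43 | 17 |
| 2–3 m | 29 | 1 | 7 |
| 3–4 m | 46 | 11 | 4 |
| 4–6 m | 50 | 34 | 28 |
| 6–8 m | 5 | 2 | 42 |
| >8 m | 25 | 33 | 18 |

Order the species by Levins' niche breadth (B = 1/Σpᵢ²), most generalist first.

Proportions for Dendroica pensylvanica (n=224): 48/224=0.2143, 21/224=0.0938, 29/224=0.1295, 46/224=0.2054, 50/224=0.2232, 5/224=0.0223, 25/224=0.1116
Proportions for Dendroica virens (n=125): 1/125=0.0080, 43/125=0.3440, 1/125=0.0080, 11/125=0.0880, 34/125=0.2720, 2/125=0.0160, 33/125=0.2640
Proportions for Dendroica caerulescens (n=117): 1/117=0.0085, 17/117=0.1453, 7/117=0.0598, 4/117=0.0342, 28/117=0.2393, 42/117=0.3590, 18/117=0.1538
Σp_pensᵢ² = 0.2143² + 0.0938² + 0.1295² + 0.2054² + 0.2232² + 0.0223² + 0.1116² = 0.045924 + 0.008798 + 0.016770 + 0.042189 + 0.049818 + 0.000497 + 0.012455 = 0.176451
B_pens = 1 / 0.176451 = 5.6673
Σp_vireᵢ² = 0.0080² + 0.3440² + 0.0080² + 0.0880² + 0.2720² + 0.0160² + 0.2640² = 0.000064 + 0.118336 + 0.000064 + 0.007744 + 0.073984 + 0.000256 + 0.069696 = 0.270144
B_vire = 1 / 0.270144 = 3.7017
Σp_caerᵢ² = 0.0085² + 0.1453² + 0.0598² + 0.0342² + 0.2393² + 0.3590² + 0.1538² = 0.000072 + 0.021112 + 0.003576 + 0.001170 + 0.057264 + 0.128881 + 0.023654 = 0.235729
B_caer = 1 / 0.235729 = 4.2422
Ranking by B (broadest → narrowest): Dendroica pensylvanica (5.67) > Dendroica caerulescens (4.24) > Dendroica virens (3.70)

Dendroica pensylvanica > Dendroica caerulescens > Dendroica virens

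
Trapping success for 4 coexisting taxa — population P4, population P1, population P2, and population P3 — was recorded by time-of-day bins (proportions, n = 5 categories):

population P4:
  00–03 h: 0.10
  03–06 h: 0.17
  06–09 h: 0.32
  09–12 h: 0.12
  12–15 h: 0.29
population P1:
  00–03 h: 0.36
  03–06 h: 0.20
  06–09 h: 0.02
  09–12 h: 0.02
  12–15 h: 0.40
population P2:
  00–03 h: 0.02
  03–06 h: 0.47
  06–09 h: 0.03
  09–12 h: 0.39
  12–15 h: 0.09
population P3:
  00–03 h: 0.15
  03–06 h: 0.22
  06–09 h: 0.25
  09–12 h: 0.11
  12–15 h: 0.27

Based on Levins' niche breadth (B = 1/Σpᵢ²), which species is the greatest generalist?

Σp_P4ᵢ² = 0.10² + 0.17² + 0.32² + 0.12² + 0.29² = 0.0100 + 0.0289 + 0.1024 + 0.0144 + 0.0841 = 0.2398
B_P4 = 1 / 0.2398 = 4.1701
Σp_P1ᵢ² = 0.36² + 0.20² + 0.02² + 0.02² + 0.40² = 0.1296 + 0.0400 + 0.0004 + 0.0004 + 0.1600 = 0.3304
B_P1 = 1 / 0.3304 = 3.0266
Σp_P2ᵢ² = 0.02² + 0.47² + 0.03² + 0.39² + 0.09² = 0.0004 + 0.2209 + 0.0009 + 0.1521 + 0.0081 = 0.3824
B_P2 = 1 / 0.3824 = 2.6151
Σp_P3ᵢ² = 0.15² + 0.22² + 0.25² + 0.11² + 0.27² = 0.0225 + 0.0484 + 0.0625 + 0.0121 + 0.0729 = 0.2184
B_P3 = 1 / 0.2184 = 4.5788
Highest B → broadest niche (most generalist): population P3 (B = 4.58).

population P3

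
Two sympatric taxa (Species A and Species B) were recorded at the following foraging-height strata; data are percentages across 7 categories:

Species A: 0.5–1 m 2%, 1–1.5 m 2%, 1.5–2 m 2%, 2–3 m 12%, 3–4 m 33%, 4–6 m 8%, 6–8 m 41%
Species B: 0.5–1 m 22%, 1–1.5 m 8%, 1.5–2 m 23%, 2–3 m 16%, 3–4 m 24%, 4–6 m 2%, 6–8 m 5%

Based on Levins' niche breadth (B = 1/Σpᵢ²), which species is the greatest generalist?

Convert percentages to proportions (divide by 100).
Σp_Aᵢ² = 0.02² + 0.02² + 0.02² + 0.12² + 0.33² + 0.08² + 0.41² = 0.0004 + 0.0004 + 0.0004 + 0.0144 + 0.1089 + 0.0064 + 0.1681 = 0.2990
B_A = 1 / 0.2990 = 3.3445
Σp_Bᵢ² = 0.22² + 0.08² + 0.23² + 0.16² + 0.24² + 0.02² + 0.05² = 0.0484 + 0.0064 + 0.0529 + 0.0256 + 0.0576 + 0.0004 + 0.0025 = 0.1938
B_B = 1 / 0.1938 = 5.1600
Highest B → broadest niche (most generalist): Species B (B = 5.16).

Species B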